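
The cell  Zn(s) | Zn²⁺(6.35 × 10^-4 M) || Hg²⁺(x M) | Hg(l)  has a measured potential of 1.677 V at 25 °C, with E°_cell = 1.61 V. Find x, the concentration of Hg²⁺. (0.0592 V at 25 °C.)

0.12 M

From the Nernst equation, log Q = n(E° − E)/0.0592 = 2(1.61 − 1.677)/0.0592 = -2.264, so Q = 0.00545.
With Q = [Zn²⁺]/[Hg²⁺] and the known concentrations, [Hg²⁺] in the denominator gives [Hg²⁺] = 0.12 M.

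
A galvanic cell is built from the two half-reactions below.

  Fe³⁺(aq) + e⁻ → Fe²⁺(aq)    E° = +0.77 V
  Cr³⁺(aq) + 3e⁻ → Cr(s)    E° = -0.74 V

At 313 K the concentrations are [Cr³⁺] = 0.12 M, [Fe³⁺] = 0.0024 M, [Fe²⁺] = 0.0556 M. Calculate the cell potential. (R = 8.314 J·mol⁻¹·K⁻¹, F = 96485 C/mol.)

1.44 V

The Fe³⁺/Fe²⁺ couple has the higher reduction potential and acts as the cathode, so E°_cell = +0.77 − (-0.74) = 1.51 V.
Balancing electrons gives n = 3; the reaction quotient is Q = [Cr³⁺]·[Fe²⁺]^3/[Fe³⁺]^3 = 1490.
E = E° − (RT/nF) ln Q = 1.51 − (8.314×313)/(3×96485) × (7.308) = 1.510 − 0.066 = 1.444 V.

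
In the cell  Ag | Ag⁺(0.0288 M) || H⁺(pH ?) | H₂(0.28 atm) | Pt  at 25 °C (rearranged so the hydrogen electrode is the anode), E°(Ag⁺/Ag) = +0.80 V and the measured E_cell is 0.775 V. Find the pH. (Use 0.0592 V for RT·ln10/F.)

E°_cell = 0.80 V and n = 2.
log Q = n(E° − E)/0.0592 = 2×(0.80 − 0.775)/0.0592 = 0.845.
With Q = [H⁺]^2 / ([Ag⁺]^2·P(H₂)), solving for [H⁺] gives log[H⁺] = -1.395, so pH = 1.39.

pH = 1.39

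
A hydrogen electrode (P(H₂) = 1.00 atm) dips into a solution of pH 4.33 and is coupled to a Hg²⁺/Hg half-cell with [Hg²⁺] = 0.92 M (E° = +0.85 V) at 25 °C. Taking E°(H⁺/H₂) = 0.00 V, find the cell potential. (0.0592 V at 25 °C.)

The Hg²⁺/Hg couple is the cathode, so E°_cell = 0.85 V; n = 2.
[H⁺] = 10^(−4.33) = 4.7 × 10^-5 M, and Q = [H⁺]^2 / ([Hg²⁺]·P(H₂)) = 2.38 × 10^-9.
E = E° − (0.0592/2) log Q = 0.85 − (0.0592/2)(-8.624) = 1.105 V.

1.11 V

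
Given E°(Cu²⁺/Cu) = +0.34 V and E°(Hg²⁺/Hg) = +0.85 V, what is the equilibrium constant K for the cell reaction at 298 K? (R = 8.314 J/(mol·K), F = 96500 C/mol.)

E°_cell = +0.85 − (+0.34) = 0.51 V, with n = 2 electrons transferred.
At equilibrium E = 0, so the Nernst equation gives ln K = nFE°/RT = (2)(96500)(0.51)/((8.314)(298)) = 39.73.
K = e^39.73 = 1.8 × 10^17.

1.8 × 10^17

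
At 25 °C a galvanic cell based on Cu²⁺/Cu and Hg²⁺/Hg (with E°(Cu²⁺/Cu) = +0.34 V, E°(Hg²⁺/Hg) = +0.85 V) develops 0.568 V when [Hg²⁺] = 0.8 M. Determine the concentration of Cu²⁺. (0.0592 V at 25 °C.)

0.0088 M

From the Nernst equation, log Q = n(E° − E)/0.0592 = 2(0.51 − 0.568)/0.0592 = -1.959, so Q = 0.0110.
With Q = [Cu²⁺]/[Hg²⁺] and the known concentrations, [Cu²⁺] in the numerator gives [Cu²⁺] = 0.0088 M.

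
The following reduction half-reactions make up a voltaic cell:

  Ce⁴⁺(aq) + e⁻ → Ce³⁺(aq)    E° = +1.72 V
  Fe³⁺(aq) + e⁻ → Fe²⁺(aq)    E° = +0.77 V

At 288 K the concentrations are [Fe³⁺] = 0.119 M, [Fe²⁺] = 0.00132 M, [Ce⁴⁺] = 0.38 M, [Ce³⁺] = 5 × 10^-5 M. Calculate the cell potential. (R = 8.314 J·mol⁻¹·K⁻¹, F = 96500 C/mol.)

1.06 V

The Ce⁴⁺/Ce³⁺ couple has the higher reduction potential and acts as the cathode, so E°_cell = +1.72 − (+0.77) = 0.95 V.
Balancing electrons gives n = 1; the reaction quotient is Q = [Fe³⁺]·[Ce³⁺]/([Fe²⁺]·[Ce⁴⁺]) = 0.0119.
E = E° − (RT/nF) ln Q = 0.95 − (8.314×288)/(1×96500) × (-4.434) = 0.950 + 0.110 = 1.060 V.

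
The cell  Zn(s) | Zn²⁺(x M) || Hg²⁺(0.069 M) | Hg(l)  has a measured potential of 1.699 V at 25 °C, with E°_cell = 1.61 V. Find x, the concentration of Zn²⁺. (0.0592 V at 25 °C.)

6.8 × 10^-5 M

From the Nernst equation, log Q = n(E° − E)/0.0592 = 2(1.61 − 1.699)/0.0592 = -3.007, so Q = 9.85 × 10^-4.
With Q = [Zn²⁺]/[Hg²⁺] and the known concentrations, [Zn²⁺] in the numerator gives [Zn²⁺] = 6.8 × 10^-5 M.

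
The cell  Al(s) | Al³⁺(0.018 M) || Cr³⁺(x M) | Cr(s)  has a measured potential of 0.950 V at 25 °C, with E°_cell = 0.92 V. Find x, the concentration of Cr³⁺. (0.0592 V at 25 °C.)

0.6 M

From the Nernst equation, log Q = n(E° − E)/0.0592 = 3(0.92 − 0.950)/0.0592 = -1.520, so Q = 0.0302.
With Q = [Al³⁺]/[Cr³⁺] and the known concentrations, [Cr³⁺] in the denominator gives [Cr³⁺] = 0.6 M.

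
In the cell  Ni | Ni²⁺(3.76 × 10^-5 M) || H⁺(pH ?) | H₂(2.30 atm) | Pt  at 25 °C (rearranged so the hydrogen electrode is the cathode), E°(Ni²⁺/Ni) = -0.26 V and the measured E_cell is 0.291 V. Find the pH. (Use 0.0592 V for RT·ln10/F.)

E°_cell = 0.26 V and n = 2.
log Q = n(E° − E)/0.0592 = 2×(0.26 − 0.291)/0.0592 = -1.047.
With Q = [Ni²⁺]·P(H₂) / [H⁺]^2, solving for [H⁺] gives log[H⁺] = -1.508, so pH = 1.51.

pH = 1.51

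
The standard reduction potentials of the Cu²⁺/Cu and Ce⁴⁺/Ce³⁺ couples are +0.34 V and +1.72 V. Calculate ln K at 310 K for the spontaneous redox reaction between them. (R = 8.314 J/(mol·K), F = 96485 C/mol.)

E°_cell = +1.72 − (+0.34) = 1.38 V, with n = 2 electrons transferred.
At equilibrium E = 0, so the Nernst equation gives ln K = nFE°/RT = (2)(96485)(1.38)/((8.314)(310)) = 103.32.

ln K = 103.3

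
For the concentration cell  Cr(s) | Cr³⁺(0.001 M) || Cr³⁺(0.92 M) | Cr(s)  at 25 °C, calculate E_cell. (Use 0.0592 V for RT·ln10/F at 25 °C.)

0.058 V

Both half-cells are Cr³⁺/Cr, so E°_cell = 0. The concentrated side is the cathode; the cell reaction moves Cr³⁺ from high to low concentration with n = 3.
Q = [Cr³⁺]_dilute/[Cr³⁺]_conc = 0.001/0.92 = 0.00109.
E = 0 − (0.0592/3) log Q = −(0.0592/3)(-2.964) = 0.0585 V.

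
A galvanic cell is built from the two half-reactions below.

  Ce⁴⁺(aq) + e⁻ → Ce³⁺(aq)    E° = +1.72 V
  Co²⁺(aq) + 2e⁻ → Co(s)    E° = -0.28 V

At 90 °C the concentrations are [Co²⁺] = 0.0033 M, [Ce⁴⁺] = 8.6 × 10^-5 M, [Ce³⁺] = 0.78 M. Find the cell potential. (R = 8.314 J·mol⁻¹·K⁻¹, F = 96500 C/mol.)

1.80 V

The Ce⁴⁺/Ce³⁺ couple has the higher reduction potential and acts as the cathode, so E°_cell = +1.72 − (-0.28) = 2.00 V.
Balancing electrons gives n = 2; the reaction quotient is Q = [Co²⁺]·[Ce³⁺]^2/[Ce⁴⁺]^2 = 2.71 × 10^5.
E = E° − (RT/nF) ln Q = 2.00 − (8.314×363)/(2×96500) × (12.512) = 2.000 − 0.196 = 1.804 V.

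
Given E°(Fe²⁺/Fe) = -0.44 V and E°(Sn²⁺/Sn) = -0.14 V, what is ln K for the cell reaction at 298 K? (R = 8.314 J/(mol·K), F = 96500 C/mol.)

ln K = 23.4

E°_cell = -0.14 − (-0.44) = 0.30 V, with n = 2 electrons transferred.
At equilibrium E = 0, so the Nernst equation gives ln K = nFE°/RT = (2)(96500)(0.30)/((8.314)(298)) = 23.37.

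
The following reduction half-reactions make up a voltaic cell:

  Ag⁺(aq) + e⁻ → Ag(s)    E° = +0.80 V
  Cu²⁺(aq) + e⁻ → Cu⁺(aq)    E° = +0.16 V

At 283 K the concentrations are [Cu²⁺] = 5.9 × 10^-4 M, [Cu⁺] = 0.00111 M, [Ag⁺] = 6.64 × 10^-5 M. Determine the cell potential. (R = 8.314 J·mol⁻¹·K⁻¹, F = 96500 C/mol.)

0.421 V

The Ag⁺/Ag couple has the higher reduction potential and acts as the cathode, so E°_cell = +0.80 − (+0.16) = 0.64 V.
Balancing electrons gives n = 1; the reaction quotient is Q = [Cu²⁺]/([Cu⁺]·[Ag⁺]) = 8000.
E = E° − (RT/nF) ln Q = 0.64 − (8.314×283)/(1×96500) × (8.988) = 0.640 − 0.219 = 0.421 V.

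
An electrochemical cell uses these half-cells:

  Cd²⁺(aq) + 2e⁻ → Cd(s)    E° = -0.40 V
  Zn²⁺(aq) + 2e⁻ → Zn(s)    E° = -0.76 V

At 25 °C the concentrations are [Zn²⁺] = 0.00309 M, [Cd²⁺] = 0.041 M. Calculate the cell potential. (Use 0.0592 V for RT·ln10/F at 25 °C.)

0.393 V

The Cd²⁺/Cd couple has the higher reduction potential and acts as the cathode, so E°_cell = -0.40 − (-0.76) = 0.36 V.
Balancing electrons gives n = 2; the reaction quotient is Q = [Zn²⁺]/[Cd²⁺] = 0.0754.
At 25 °C, E = E° − (0.0592/n) log Q = 0.36 − (0.0592/2)(-1.123) = 0.360 + 0.033 = 0.393 V.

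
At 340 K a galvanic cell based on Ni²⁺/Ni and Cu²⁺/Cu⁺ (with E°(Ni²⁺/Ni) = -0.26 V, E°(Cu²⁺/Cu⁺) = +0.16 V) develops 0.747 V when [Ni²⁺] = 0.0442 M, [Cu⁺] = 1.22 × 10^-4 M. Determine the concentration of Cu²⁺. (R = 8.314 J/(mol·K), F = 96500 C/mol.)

1.8 M

From the Nernst equation, ln Q = nF(E° − E)/RT = 2×96500×(0.42 − 0.747)/(8.314×340) = -22.326, so Q = 2.01 × 10^-10.
With Q = [Ni²⁺]·[Cu⁺]^2/[Cu²⁺]^2 and the known concentrations, [Cu²⁺]^2 in the denominator gives [Cu²⁺] = 1.8 M.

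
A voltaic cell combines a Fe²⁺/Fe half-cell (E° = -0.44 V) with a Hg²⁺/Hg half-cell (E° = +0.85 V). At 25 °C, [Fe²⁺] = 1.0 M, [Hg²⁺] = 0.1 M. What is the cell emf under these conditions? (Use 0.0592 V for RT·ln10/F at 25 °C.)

The Hg²⁺/Hg couple has the higher reduction potential and acts as the cathode, so E°_cell = +0.85 − (-0.44) = 1.29 V.
Balancing electrons gives n = 2; the reaction quotient is Q = [Fe²⁺]/[Hg²⁺] = 10.0.
At 25 °C, E = E° − (0.0592/n) log Q = 1.29 − (0.0592/2)(1.000) = 1.290 − 0.030 = 1.260 V.

1.26 V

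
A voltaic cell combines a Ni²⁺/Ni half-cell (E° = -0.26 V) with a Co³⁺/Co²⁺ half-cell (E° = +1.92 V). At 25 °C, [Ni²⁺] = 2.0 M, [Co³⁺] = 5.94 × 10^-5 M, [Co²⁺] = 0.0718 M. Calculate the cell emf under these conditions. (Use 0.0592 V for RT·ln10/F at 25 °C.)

1.99 V

The Co³⁺/Co²⁺ couple has the higher reduction potential and acts as the cathode, so E°_cell = +1.92 − (-0.26) = 2.18 V.
Balancing electrons gives n = 2; the reaction quotient is Q = [Ni²⁺]·[Co²⁺]^2/[Co³⁺]^2 = 2.92 × 10^6.
At 25 °C, E = E° − (0.0592/n) log Q = 2.18 − (0.0592/2)(6.466) = 2.180 − 0.191 = 1.989 V.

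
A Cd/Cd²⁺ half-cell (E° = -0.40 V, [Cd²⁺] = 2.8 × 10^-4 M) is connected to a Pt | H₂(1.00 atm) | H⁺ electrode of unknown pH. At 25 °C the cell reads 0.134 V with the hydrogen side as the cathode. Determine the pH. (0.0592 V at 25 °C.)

pH = 6.27

E°_cell = 0.40 V and n = 2.
log Q = n(E° − E)/0.0592 = 2×(0.40 − 0.134)/0.0592 = 8.986.
With Q = [Cd²⁺]·P(H₂) / [H⁺]^2, solving for [H⁺] gives log[H⁺] = -6.270, so pH = 6.27.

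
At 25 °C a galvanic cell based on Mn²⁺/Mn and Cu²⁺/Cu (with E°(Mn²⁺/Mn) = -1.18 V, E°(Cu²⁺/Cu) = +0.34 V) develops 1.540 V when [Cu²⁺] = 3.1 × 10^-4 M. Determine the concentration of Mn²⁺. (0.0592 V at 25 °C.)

From the Nernst equation, log Q = n(E° − E)/0.0592 = 2(1.52 − 1.540)/0.0592 = -0.676, so Q = 0.211.
With Q = [Mn²⁺]/[Cu²⁺] and the known concentrations, [Mn²⁺] in the numerator gives [Mn²⁺] = 6.5 × 10^-5 M.

6.5 × 10^-5 M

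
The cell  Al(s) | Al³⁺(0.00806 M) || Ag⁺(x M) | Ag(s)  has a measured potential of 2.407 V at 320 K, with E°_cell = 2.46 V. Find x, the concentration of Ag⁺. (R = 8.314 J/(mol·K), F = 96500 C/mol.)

0.029 M

From the Nernst equation, ln Q = nF(E° − E)/RT = 3×96500×(2.46 − 2.407)/(8.314×320) = 5.767, so Q = 320.
With Q = [Al³⁺]/[Ag⁺]^3 and the known concentrations, [Ag⁺]^3 in the denominator gives [Ag⁺] = 0.029 M.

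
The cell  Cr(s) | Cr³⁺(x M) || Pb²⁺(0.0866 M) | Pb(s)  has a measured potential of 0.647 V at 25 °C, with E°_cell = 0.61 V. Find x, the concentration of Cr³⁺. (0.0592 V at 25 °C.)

3.4 × 10^-4 M

From the Nernst equation, log Q = n(E° − E)/0.0592 = 6(0.61 − 0.647)/0.0592 = -3.750, so Q = 1.78 × 10^-4.
With Q = [Cr³⁺]^2/[Pb²⁺]^3 and the known concentrations, [Cr³⁺]^2 in the numerator gives [Cr³⁺] = 3.4 × 10^-4 M.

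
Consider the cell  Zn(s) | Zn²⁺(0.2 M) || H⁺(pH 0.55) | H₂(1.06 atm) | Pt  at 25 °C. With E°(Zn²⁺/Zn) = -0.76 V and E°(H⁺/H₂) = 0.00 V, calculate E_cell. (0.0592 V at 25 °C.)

0.75 V

The hydrogen couple is the cathode, so E°_cell = 0.76 V; n = 2.
[H⁺] = 10^(−0.55) = 0.28 M, and Q = [Zn²⁺]·P(H₂) / [H⁺]^2 = 2.67.
E = E° − (0.0592/2) log Q = 0.76 − (0.0592/2)(0.426) = 0.747 V.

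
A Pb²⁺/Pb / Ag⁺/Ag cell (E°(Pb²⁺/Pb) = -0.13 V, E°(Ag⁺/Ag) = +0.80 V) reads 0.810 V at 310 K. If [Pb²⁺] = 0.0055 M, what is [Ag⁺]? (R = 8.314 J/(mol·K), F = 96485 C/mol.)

From the Nernst equation, ln Q = nF(E° − E)/RT = 2×96485×(0.93 − 0.810)/(8.314×310) = 8.985, so Q = 7980.
With Q = [Pb²⁺]/[Ag⁺]^2 and the known concentrations, [Ag⁺]^2 in the denominator gives [Ag⁺] = 8.3 × 10^-4 M.

8.3 × 10^-4 M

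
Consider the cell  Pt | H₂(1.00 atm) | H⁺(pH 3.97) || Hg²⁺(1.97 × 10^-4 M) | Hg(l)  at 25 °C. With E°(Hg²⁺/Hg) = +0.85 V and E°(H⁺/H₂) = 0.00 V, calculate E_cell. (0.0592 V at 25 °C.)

0.98 V

The Hg²⁺/Hg couple is the cathode, so E°_cell = 0.85 V; n = 2.
[H⁺] = 10^(−3.97) = 1.1 × 10^-4 M, and Q = [H⁺]^2 / ([Hg²⁺]·P(H₂)) = 5.83 × 10^-5.
E = E° − (0.0592/2) log Q = 0.85 − (0.0592/2)(-4.234) = 0.975 V.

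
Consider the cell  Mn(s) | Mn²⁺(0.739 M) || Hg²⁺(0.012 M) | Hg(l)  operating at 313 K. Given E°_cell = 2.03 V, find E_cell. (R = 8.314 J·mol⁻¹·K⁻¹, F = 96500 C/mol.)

1.97 V

Balancing electrons gives n = 2; the reaction quotient is Q = [Mn²⁺]/[Hg²⁺] = 61.6.
E = E° − (RT/nF) ln Q = 2.03 − (8.314×313)/(2×96500) × (4.120) = 2.030 − 0.056 = 1.974 V.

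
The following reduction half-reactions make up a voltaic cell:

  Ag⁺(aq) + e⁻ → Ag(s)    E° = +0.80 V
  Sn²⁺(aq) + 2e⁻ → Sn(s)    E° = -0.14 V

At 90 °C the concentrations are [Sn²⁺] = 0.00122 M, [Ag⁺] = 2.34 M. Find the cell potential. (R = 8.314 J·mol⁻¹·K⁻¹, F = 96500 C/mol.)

1.07 V

The Ag⁺/Ag couple has the higher reduction potential and acts as the cathode, so E°_cell = +0.80 − (-0.14) = 0.94 V.
Balancing electrons gives n = 2; the reaction quotient is Q = [Sn²⁺]/[Ag⁺]^2 = 2.23 × 10^-4.
E = E° − (RT/nF) ln Q = 0.94 − (8.314×363)/(2×96500) × (-8.409) = 0.940 + 0.131 = 1.071 V.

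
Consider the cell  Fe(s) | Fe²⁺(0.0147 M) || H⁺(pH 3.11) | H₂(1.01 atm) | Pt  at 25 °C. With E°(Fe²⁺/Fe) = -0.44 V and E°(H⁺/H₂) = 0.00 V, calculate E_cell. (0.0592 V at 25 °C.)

0.31 V

The hydrogen couple is the cathode, so E°_cell = 0.44 V; n = 2.
[H⁺] = 10^(−3.11) = 7.8 × 10^-4 M, and Q = [Fe²⁺]·P(H₂) / [H⁺]^2 = 2.46 × 10^4.
E = E° − (0.0592/2) log Q = 0.44 − (0.0592/2)(4.392) = 0.310 V.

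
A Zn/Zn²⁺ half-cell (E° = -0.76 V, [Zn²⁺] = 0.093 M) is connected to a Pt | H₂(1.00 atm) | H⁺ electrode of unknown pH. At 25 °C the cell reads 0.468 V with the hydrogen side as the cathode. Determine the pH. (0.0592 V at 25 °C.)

pH = 5.45

E°_cell = 0.76 V and n = 2.
log Q = n(E° − E)/0.0592 = 2×(0.76 − 0.468)/0.0592 = 9.865.
With Q = [Zn²⁺]·P(H₂) / [H⁺]^2, solving for [H⁺] gives log[H⁺] = -5.448, so pH = 5.45.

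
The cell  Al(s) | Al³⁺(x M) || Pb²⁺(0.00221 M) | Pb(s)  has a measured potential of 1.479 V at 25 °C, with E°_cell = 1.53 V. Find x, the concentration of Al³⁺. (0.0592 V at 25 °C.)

From the Nernst equation, log Q = n(E° − E)/0.0592 = 6(1.53 − 1.479)/0.0592 = 5.169, so Q = 1.48 × 10^5.
With Q = [Al³⁺]^2/[Pb²⁺]^3 and the known concentrations, [Al³⁺]^2 in the numerator gives [Al³⁺] = 0.04 M.

0.04 M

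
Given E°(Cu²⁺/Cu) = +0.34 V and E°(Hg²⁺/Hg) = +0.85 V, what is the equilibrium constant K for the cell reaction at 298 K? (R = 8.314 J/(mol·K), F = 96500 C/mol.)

E°_cell = +0.85 − (+0.34) = 0.51 V, with n = 2 electrons transferred.
At equilibrium E = 0, so the Nernst equation gives ln K = nFE°/RT = (2)(96500)(0.51)/((8.314)(298)) = 39.73.
K = e^39.73 = 1.8 × 10^17.

1.8 × 10^17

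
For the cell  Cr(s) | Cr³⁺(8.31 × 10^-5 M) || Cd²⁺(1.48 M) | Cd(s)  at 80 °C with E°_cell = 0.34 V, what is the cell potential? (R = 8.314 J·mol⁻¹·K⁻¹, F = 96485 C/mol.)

0.441 V

Balancing electrons gives n = 6; the reaction quotient is Q = [Cr³⁺]^2/[Cd²⁺]^3 = 2.13 × 10^-9.
E = E° − (RT/nF) ln Q = 0.34 − (8.314×353)/(6×96485) × (-19.967) = 0.340 + 0.101 = 0.441 V.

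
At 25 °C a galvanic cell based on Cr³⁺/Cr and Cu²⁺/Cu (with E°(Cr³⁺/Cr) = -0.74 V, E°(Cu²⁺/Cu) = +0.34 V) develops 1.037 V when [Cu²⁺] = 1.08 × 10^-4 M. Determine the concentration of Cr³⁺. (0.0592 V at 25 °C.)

From the Nernst equation, log Q = n(E° − E)/0.0592 = 6(1.08 − 1.037)/0.0592 = 4.358, so Q = 2.28 × 10^4.
With Q = [Cr³⁺]^2/[Cu²⁺]^3 and the known concentrations, [Cr³⁺]^2 in the numerator gives [Cr³⁺] = 1.7 × 10^-4 M.

1.7 × 10^-4 M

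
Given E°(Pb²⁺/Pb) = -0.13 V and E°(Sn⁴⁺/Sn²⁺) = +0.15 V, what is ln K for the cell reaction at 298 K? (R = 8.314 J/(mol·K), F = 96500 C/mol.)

ln K = 21.8

E°_cell = +0.15 − (-0.13) = 0.28 V, with n = 2 electrons transferred.
At equilibrium E = 0, so the Nernst equation gives ln K = nFE°/RT = (2)(96500)(0.28)/((8.314)(298)) = 21.81.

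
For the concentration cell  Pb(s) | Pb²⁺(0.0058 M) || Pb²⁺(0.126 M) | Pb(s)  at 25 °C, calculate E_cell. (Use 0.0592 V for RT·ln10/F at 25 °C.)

0.040 V

Both half-cells are Pb²⁺/Pb, so E°_cell = 0. The concentrated side is the cathode; the cell reaction moves Pb²⁺ from high to low concentration with n = 2.
Q = [Pb²⁺]_dilute/[Pb²⁺]_conc = 0.0058/0.126 = 0.0460.
E = 0 − (0.0592/2) log Q = −(0.0592/2)(-1.337) = 0.0396 V.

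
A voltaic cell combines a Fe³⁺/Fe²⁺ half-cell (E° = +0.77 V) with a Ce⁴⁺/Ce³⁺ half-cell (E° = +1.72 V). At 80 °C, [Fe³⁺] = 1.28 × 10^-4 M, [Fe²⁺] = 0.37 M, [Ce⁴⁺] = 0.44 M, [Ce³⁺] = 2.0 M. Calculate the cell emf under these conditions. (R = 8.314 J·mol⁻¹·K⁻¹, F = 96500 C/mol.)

The Ce⁴⁺/Ce³⁺ couple has the higher reduction potential and acts as the cathode, so E°_cell = +1.72 − (+0.77) = 0.95 V.
Balancing electrons gives n = 1; the reaction quotient is Q = [Fe³⁺]·[Ce³⁺]/([Fe²⁺]·[Ce⁴⁺]) = 0.00157.
E = E° − (RT/nF) ln Q = 0.95 − (8.314×353)/(1×96500) × (-6.455) = 0.950 + 0.196 = 1.146 V.

1.15 V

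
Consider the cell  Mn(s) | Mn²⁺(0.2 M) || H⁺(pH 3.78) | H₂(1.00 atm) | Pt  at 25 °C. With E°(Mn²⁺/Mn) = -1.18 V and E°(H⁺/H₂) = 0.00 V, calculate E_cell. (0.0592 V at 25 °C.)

The hydrogen couple is the cathode, so E°_cell = 1.18 V; n = 2.
[H⁺] = 10^(−3.78) = 1.7 × 10^-4 M, and Q = [Mn²⁺]·P(H₂) / [H⁺]^2 = 7.26 × 10^6.
E = E° − (0.0592/2) log Q = 1.18 − (0.0592/2)(6.861) = 0.977 V.

0.98 V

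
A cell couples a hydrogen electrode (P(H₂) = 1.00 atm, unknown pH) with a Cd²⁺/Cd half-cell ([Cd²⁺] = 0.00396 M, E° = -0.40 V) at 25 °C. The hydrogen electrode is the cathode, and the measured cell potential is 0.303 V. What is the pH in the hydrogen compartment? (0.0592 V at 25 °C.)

pH = 2.84

E°_cell = 0.40 V and n = 2.
log Q = n(E° − E)/0.0592 = 2×(0.40 − 0.303)/0.0592 = 3.277.
With Q = [Cd²⁺]·P(H₂) / [H⁺]^2, solving for [H⁺] gives log[H⁺] = -2.840, so pH = 2.84.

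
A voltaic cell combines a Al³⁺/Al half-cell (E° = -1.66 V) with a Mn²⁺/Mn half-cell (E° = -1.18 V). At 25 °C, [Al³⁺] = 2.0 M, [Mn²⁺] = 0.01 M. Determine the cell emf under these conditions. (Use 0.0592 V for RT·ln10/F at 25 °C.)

0.415 V

The Mn²⁺/Mn couple has the higher reduction potential and acts as the cathode, so E°_cell = -1.18 − (-1.66) = 0.48 V.
Balancing electrons gives n = 6; the reaction quotient is Q = [Al³⁺]^2/[Mn²⁺]^3 = 4 × 10^6.
At 25 °C, E = E° − (0.0592/n) log Q = 0.48 − (0.0592/6)(6.602) = 0.480 − 0.065 = 0.415 V.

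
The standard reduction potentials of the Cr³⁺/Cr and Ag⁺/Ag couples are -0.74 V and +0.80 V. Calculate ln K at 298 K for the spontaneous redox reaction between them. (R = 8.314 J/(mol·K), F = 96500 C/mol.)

ln K = 179.9

E°_cell = +0.80 − (-0.74) = 1.54 V, with n = 3 electrons transferred.
At equilibrium E = 0, so the Nernst equation gives ln K = nFE°/RT = (3)(96500)(1.54)/((8.314)(298)) = 179.95.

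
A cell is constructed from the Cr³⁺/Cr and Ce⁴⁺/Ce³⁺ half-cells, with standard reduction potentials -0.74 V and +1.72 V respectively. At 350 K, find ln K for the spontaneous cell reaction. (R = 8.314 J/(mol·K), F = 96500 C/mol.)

ln K = 244.7

E°_cell = +1.72 − (-0.74) = 2.46 V, with n = 3 electrons transferred.
At equilibrium E = 0, so the Nernst equation gives ln K = nFE°/RT = (3)(96500)(2.46)/((8.314)(350)) = 244.74.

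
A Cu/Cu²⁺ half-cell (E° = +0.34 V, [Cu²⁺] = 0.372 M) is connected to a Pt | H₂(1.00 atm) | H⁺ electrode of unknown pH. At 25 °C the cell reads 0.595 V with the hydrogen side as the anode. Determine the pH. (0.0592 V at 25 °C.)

pH = 4.52

E°_cell = 0.34 V and n = 2.
log Q = n(E° − E)/0.0592 = 2×(0.34 − 0.595)/0.0592 = -8.615.
With Q = [H⁺]^2 / ([Cu²⁺]·P(H₂)), solving for [H⁺] gives log[H⁺] = -4.522, so pH = 4.52.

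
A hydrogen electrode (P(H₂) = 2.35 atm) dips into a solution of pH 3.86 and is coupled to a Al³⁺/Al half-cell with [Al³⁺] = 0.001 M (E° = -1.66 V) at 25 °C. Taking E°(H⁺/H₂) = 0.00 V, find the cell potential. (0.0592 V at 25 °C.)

1.48 V

The hydrogen couple is the cathode, so E°_cell = 1.66 V; n = 6.
[H⁺] = 10^(−3.86) = 1.4 × 10^-4 M, and Q = [Al³⁺]^2·P(H₂)^3 / [H⁺]^6 = 1.88 × 10^18.
E = E° − (0.0592/6) log Q = 1.66 − (0.0592/6)(18.273) = 1.480 V.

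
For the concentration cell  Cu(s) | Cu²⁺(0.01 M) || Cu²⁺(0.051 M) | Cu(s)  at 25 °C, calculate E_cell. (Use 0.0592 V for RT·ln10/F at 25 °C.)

Both half-cells are Cu²⁺/Cu, so E°_cell = 0. The concentrated side is the cathode; the cell reaction moves Cu²⁺ from high to low concentration with n = 2.
Q = [Cu²⁺]_dilute/[Cu²⁺]_conc = 0.01/0.051 = 0.196.
E = 0 − (0.0592/2) log Q = −(0.0592/2)(-0.708) = 0.0210 V.

0.021 V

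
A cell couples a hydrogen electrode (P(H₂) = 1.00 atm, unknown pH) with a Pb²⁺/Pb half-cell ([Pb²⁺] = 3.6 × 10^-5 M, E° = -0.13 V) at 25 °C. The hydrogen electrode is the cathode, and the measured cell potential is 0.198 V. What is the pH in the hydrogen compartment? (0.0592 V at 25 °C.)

pH = 1.07

E°_cell = 0.13 V and n = 2.
log Q = n(E° − E)/0.0592 = 2×(0.13 − 0.198)/0.0592 = -2.297.
With Q = [Pb²⁺]·P(H₂) / [H⁺]^2, solving for [H⁺] gives log[H⁺] = -1.073, so pH = 1.07.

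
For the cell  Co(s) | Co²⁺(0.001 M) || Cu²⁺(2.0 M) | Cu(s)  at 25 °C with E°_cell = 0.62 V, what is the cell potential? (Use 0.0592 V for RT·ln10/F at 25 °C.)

0.718 V

Balancing electrons gives n = 2; the reaction quotient is Q = [Co²⁺]/[Cu²⁺] = 5 × 10^-4.
At 25 °C, E = E° − (0.0592/n) log Q = 0.62 − (0.0592/2)(-3.301) = 0.620 + 0.098 = 0.718 V.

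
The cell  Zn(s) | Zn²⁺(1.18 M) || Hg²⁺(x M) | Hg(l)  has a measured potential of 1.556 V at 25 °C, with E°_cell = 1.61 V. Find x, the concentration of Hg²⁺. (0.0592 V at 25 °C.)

From the Nernst equation, log Q = n(E° − E)/0.0592 = 2(1.61 − 1.556)/0.0592 = 1.824, so Q = 66.7.
With Q = [Zn²⁺]/[Hg²⁺] and the known concentrations, [Hg²⁺] in the denominator gives [Hg²⁺] = 0.018 M.

0.018 M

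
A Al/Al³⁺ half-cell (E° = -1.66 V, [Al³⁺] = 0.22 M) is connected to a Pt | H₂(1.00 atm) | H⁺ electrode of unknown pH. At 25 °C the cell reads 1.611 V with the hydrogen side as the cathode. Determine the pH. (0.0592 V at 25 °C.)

E°_cell = 1.66 V and n = 6.
log Q = n(E° − E)/0.0592 = 6×(1.66 − 1.611)/0.0592 = 4.966.
With Q = [Al³⁺]^2·P(H₂)^3 / [H⁺]^6, solving for [H⁺] gives log[H⁺] = -1.047, so pH = 1.05.

pH = 1.05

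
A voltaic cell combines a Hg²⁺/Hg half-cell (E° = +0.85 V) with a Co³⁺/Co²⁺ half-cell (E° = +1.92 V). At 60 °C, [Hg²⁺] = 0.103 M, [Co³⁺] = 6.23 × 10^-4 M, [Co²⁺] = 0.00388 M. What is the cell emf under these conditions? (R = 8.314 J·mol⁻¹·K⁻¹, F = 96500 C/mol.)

The Co³⁺/Co²⁺ couple has the higher reduction potential and acts as the cathode, so E°_cell = +1.92 − (+0.85) = 1.07 V.
Balancing electrons gives n = 2; the reaction quotient is Q = [Hg²⁺]·[Co²⁺]^2/[Co³⁺]^2 = 4.00.
E = E° − (RT/nF) ln Q = 1.07 − (8.314×333)/(2×96500) × (1.385) = 1.070 − 0.020 = 1.050 V.

1.05 V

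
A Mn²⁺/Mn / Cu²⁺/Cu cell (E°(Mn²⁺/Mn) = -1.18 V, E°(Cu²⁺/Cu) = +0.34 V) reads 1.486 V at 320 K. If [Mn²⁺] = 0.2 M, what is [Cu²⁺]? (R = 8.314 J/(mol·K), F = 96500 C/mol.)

0.017 M

From the Nernst equation, ln Q = nF(E° − E)/RT = 2×96500×(1.52 − 1.486)/(8.314×320) = 2.466, so Q = 11.8.
With Q = [Mn²⁺]/[Cu²⁺] and the known concentrations, [Cu²⁺] in the denominator gives [Cu²⁺] = 0.017 M.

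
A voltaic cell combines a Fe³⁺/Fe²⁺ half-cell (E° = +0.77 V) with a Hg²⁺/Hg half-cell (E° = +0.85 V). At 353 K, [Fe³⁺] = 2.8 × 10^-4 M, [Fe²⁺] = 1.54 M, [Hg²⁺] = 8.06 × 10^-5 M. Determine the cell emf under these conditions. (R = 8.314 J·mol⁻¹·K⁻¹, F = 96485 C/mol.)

The Hg²⁺/Hg couple has the higher reduction potential and acts as the cathode, so E°_cell = +0.85 − (+0.77) = 0.08 V.
Balancing electrons gives n = 2; the reaction quotient is Q = [Fe³⁺]^2/([Fe²⁺]^2·[Hg²⁺]) = 4.1 × 10^-4.
E = E° − (RT/nF) ln Q = 0.08 − (8.314×353)/(2×96485) × (-7.799) = 0.080 + 0.119 = 0.199 V.

0.199 V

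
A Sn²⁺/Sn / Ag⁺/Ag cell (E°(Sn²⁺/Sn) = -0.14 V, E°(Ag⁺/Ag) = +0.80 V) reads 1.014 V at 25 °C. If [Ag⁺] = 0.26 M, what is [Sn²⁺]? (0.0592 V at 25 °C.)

2.1 × 10^-4 M

From the Nernst equation, log Q = n(E° − E)/0.0592 = 2(0.94 − 1.014)/0.0592 = -2.500, so Q = 0.00316.
With Q = [Sn²⁺]/[Ag⁺]^2 and the known concentrations, [Sn²⁺] in the numerator gives [Sn²⁺] = 2.1 × 10^-4 M.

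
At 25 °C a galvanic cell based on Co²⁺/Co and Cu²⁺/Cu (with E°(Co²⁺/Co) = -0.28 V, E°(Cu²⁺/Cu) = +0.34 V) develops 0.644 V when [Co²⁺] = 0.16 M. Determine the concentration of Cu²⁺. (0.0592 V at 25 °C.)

From the Nernst equation, log Q = n(E° − E)/0.0592 = 2(0.62 − 0.644)/0.0592 = -0.811, so Q = 0.155.
With Q = [Co²⁺]/[Cu²⁺] and the known concentrations, [Cu²⁺] in the denominator gives [Cu²⁺] = 1.0 M.

1.0 M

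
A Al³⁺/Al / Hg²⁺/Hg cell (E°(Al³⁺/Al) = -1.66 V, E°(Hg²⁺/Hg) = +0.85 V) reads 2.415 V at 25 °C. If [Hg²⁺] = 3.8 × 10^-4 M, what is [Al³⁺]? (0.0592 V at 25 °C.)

From the Nernst equation, log Q = n(E° − E)/0.0592 = 6(2.51 − 2.415)/0.0592 = 9.628, so Q = 4.25 × 10^9.
With Q = [Al³⁺]^2/[Hg²⁺]^3 and the known concentrations, [Al³⁺]^2 in the numerator gives [Al³⁺] = 0.48 M.

0.48 M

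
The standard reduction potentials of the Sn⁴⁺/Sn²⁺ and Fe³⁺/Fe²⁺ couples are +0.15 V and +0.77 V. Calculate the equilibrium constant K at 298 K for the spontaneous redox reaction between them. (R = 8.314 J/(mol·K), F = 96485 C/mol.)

E°_cell = +0.77 − (+0.15) = 0.62 V, with n = 2 electrons transferred.
At equilibrium E = 0, so the Nernst equation gives ln K = nFE°/RT = (2)(96485)(0.62)/((8.314)(298)) = 48.29.
K = e^48.29 = 9.4 × 10^20.

9.4 × 10^20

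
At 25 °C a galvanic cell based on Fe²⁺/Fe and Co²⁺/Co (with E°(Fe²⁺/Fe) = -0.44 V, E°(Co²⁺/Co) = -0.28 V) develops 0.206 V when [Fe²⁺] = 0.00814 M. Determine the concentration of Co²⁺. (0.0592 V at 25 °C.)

From the Nernst equation, log Q = n(E° − E)/0.0592 = 2(0.16 − 0.206)/0.0592 = -1.554, so Q = 0.0279.
With Q = [Fe²⁺]/[Co²⁺] and the known concentrations, [Co²⁺] in the denominator gives [Co²⁺] = 0.29 M.

0.29 M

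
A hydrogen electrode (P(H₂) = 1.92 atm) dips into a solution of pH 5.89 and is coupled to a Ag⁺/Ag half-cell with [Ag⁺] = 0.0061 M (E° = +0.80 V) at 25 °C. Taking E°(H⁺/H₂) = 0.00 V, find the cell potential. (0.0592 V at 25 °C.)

The Ag⁺/Ag couple is the cathode, so E°_cell = 0.80 V; n = 2.
[H⁺] = 10^(−5.89) = 1.3 × 10^-6 M, and Q = [H⁺]^2 / ([Ag⁺]^2·P(H₂)) = 2.32 × 10^-8.
E = E° − (0.0592/2) log Q = 0.80 − (0.0592/2)(-7.634) = 1.026 V.

1.03 V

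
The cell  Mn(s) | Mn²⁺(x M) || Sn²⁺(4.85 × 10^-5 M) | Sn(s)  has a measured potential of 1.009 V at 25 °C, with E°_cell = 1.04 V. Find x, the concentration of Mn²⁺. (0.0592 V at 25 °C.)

From the Nernst equation, log Q = n(E° − E)/0.0592 = 2(1.04 − 1.009)/0.0592 = 1.047, so Q = 11.2.
With Q = [Mn²⁺]/[Sn²⁺] and the known concentrations, [Mn²⁺] in the numerator gives [Mn²⁺] = 5.4 × 10^-4 M.

5.4 × 10^-4 M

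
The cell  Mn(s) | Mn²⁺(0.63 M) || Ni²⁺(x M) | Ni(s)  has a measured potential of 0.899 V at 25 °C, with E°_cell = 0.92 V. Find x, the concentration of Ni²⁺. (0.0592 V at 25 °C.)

From the Nernst equation, log Q = n(E° − E)/0.0592 = 2(0.92 − 0.899)/0.0592 = 0.709, so Q = 5.12.
With Q = [Mn²⁺]/[Ni²⁺] and the known concentrations, [Ni²⁺] in the denominator gives [Ni²⁺] = 0.12 M.

0.12 M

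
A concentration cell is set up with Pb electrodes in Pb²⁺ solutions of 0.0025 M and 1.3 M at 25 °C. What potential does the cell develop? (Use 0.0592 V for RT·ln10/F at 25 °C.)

Both half-cells are Pb²⁺/Pb, so E°_cell = 0. The concentrated side is the cathode; the cell reaction moves Pb²⁺ from high to low concentration with n = 2.
Q = [Pb²⁺]_dilute/[Pb²⁺]_conc = 0.0025/1.3 = 0.00192.
E = 0 − (0.0592/2) log Q = −(0.0592/2)(-2.716) = 0.0804 V.

0.080 V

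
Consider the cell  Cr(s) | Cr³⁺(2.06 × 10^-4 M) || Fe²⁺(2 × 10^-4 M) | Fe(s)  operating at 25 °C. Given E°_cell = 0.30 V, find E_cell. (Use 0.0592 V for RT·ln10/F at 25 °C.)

Balancing electrons gives n = 6; the reaction quotient is Q = [Cr³⁺]^2/[Fe²⁺]^3 = 5300.
At 25 °C, E = E° − (0.0592/n) log Q = 0.30 − (0.0592/6)(3.725) = 0.300 − 0.037 = 0.263 V.

0.263 V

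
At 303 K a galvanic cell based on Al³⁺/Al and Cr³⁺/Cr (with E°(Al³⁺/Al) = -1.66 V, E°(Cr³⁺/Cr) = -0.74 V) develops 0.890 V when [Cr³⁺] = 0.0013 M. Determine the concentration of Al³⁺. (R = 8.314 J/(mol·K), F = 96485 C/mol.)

From the Nernst equation, ln Q = nF(E° − E)/RT = 3×96485×(0.92 − 0.890)/(8.314×303) = 3.447, so Q = 31.4.
With Q = [Al³⁺]/[Cr³⁺] and the known concentrations, [Al³⁺] in the numerator gives [Al³⁺] = 0.041 M.

0.041 M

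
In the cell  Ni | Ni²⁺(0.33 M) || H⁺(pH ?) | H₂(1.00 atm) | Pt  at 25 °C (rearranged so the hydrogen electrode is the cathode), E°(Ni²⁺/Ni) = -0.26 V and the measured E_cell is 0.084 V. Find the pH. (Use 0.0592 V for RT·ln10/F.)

E°_cell = 0.26 V and n = 2.
log Q = n(E° − E)/0.0592 = 2×(0.26 − 0.084)/0.0592 = 5.946.
With Q = [Ni²⁺]·P(H₂) / [H⁺]^2, solving for [H⁺] gives log[H⁺] = -3.214, so pH = 3.21.

pH = 3.21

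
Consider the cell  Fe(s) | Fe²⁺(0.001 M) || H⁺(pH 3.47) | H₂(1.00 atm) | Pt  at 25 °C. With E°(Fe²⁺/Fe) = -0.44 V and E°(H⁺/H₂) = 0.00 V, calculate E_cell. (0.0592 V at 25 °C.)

The hydrogen couple is the cathode, so E°_cell = 0.44 V; n = 2.
[H⁺] = 10^(−3.47) = 3.4 × 10^-4 M, and Q = [Fe²⁺]·P(H₂) / [H⁺]^2 = 8710.
E = E° − (0.0592/2) log Q = 0.44 − (0.0592/2)(3.940) = 0.323 V.

0.32 V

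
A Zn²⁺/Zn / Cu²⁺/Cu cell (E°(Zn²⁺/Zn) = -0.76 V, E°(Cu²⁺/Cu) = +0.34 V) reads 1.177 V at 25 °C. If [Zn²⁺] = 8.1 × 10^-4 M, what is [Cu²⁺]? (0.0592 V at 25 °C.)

0.32 M

From the Nernst equation, log Q = n(E° − E)/0.0592 = 2(1.10 − 1.177)/0.0592 = -2.601, so Q = 0.00250.
With Q = [Zn²⁺]/[Cu²⁺] and the known concentrations, [Cu²⁺] in the denominator gives [Cu²⁺] = 0.32 M.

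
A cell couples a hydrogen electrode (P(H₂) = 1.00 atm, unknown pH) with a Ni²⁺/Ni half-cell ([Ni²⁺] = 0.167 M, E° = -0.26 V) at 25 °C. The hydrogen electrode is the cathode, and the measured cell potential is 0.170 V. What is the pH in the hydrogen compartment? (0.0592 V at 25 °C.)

pH = 1.91

E°_cell = 0.26 V and n = 2.
log Q = n(E° − E)/0.0592 = 2×(0.26 − 0.170)/0.0592 = 3.041.
With Q = [Ni²⁺]·P(H₂) / [H⁺]^2, solving for [H⁺] gives log[H⁺] = -1.909, so pH = 1.91.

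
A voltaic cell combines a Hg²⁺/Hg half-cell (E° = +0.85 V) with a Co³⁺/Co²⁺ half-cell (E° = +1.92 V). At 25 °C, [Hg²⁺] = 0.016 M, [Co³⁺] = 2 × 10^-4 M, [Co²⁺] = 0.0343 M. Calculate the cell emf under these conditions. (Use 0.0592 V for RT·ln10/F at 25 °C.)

0.991 V

The Co³⁺/Co²⁺ couple has the higher reduction potential and acts as the cathode, so E°_cell = +1.92 − (+0.85) = 1.07 V.
Balancing electrons gives n = 2; the reaction quotient is Q = [Hg²⁺]·[Co²⁺]^2/[Co³⁺]^2 = 471.
At 25 °C, E = E° − (0.0592/n) log Q = 1.07 − (0.0592/2)(2.673) = 1.070 − 0.079 = 0.991 V.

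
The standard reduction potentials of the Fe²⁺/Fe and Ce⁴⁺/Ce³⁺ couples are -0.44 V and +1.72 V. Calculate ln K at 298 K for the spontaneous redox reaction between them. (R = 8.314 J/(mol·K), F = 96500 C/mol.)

ln K = 168.3

E°_cell = +1.72 − (-0.44) = 2.16 V, with n = 2 electrons transferred.
At equilibrium E = 0, so the Nernst equation gives ln K = nFE°/RT = (2)(96500)(2.16)/((8.314)(298)) = 168.26.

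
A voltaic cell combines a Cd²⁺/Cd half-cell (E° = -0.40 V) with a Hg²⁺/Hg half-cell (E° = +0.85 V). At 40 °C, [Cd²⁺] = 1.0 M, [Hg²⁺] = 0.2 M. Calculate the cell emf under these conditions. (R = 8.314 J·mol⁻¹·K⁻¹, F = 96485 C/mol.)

The Hg²⁺/Hg couple has the higher reduction potential and acts as the cathode, so E°_cell = +0.85 − (-0.40) = 1.25 V.
Balancing electrons gives n = 2; the reaction quotient is Q = [Cd²⁺]/[Hg²⁺] = 5.00.
E = E° − (RT/nF) ln Q = 1.25 − (8.314×313)/(2×96485) × (1.609) = 1.250 − 0.022 = 1.228 V.

1.23 V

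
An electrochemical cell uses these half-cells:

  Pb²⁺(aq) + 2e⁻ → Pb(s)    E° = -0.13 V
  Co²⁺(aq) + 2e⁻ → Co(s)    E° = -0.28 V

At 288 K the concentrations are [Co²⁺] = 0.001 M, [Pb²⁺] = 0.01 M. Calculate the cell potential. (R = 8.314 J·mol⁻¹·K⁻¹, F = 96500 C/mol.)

0.179 V

The Pb²⁺/Pb couple has the higher reduction potential and acts as the cathode, so E°_cell = -0.13 − (-0.28) = 0.15 V.
Balancing electrons gives n = 2; the reaction quotient is Q = [Co²⁺]/[Pb²⁺] = 0.100.
E = E° − (RT/nF) ln Q = 0.15 − (8.314×288)/(2×96500) × (-2.303) = 0.150 + 0.029 = 0.179 V.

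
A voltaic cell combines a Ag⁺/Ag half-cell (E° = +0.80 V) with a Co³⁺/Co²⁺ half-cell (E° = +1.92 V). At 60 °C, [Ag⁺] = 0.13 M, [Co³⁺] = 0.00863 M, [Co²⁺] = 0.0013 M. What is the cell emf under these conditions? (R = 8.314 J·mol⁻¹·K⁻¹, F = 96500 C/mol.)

1.23 V

The Co³⁺/Co²⁺ couple has the higher reduction potential and acts as the cathode, so E°_cell = +1.92 − (+0.80) = 1.12 V.
Balancing electrons gives n = 1; the reaction quotient is Q = [Ag⁺]·[Co²⁺]/[Co³⁺] = 0.0196.
E = E° − (RT/nF) ln Q = 1.12 − (8.314×333)/(1×96500) × (-3.933) = 1.120 + 0.113 = 1.233 V.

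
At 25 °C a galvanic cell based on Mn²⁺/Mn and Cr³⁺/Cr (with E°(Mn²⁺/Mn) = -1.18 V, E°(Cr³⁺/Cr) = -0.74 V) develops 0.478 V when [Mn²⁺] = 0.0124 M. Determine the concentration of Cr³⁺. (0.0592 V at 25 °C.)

From the Nernst equation, log Q = n(E° − E)/0.0592 = 6(0.44 − 0.478)/0.0592 = -3.851, so Q = 1.41 × 10^-4.
With Q = [Mn²⁺]^3/[Cr³⁺]^2 and the known concentrations, [Cr³⁺]^2 in the denominator gives [Cr³⁺] = 0.12 M.

0.12 M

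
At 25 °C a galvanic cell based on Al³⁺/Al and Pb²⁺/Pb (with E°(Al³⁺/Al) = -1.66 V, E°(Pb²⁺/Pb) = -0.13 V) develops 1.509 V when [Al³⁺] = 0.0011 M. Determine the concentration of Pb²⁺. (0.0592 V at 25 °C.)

0.0021 M

From the Nernst equation, log Q = n(E° − E)/0.0592 = 6(1.53 − 1.509)/0.0592 = 2.128, so Q = 134.
With Q = [Al³⁺]^2/[Pb²⁺]^3 and the known concentrations, [Pb²⁺]^3 in the denominator gives [Pb²⁺] = 0.0021 M.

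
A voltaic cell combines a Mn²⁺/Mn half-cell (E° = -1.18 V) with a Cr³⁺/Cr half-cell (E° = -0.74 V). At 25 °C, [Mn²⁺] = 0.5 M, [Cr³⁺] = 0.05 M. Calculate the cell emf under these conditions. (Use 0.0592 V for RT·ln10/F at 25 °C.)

The Cr³⁺/Cr couple has the higher reduction potential and acts as the cathode, so E°_cell = -0.74 − (-1.18) = 0.44 V.
Balancing electrons gives n = 6; the reaction quotient is Q = [Mn²⁺]^3/[Cr³⁺]^2 = 50.0.
At 25 °C, E = E° − (0.0592/n) log Q = 0.44 − (0.0592/6)(1.699) = 0.440 − 0.017 = 0.423 V.

0.423 V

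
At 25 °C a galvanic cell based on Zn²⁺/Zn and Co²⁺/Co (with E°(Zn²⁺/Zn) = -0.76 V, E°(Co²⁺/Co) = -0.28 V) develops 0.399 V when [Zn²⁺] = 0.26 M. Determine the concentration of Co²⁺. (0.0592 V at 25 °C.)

4.8 × 10^-4 M

From the Nernst equation, log Q = n(E° − E)/0.0592 = 2(0.48 − 0.399)/0.0592 = 2.736, so Q = 545.
With Q = [Zn²⁺]/[Co²⁺] and the known concentrations, [Co²⁺] in the denominator gives [Co²⁺] = 4.8 × 10^-4 M.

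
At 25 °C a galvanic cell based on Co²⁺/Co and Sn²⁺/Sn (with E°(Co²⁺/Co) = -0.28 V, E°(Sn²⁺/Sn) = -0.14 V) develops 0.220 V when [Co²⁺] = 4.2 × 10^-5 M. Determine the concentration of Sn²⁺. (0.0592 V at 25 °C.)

From the Nernst equation, log Q = n(E° − E)/0.0592 = 2(0.14 − 0.220)/0.0592 = -2.703, so Q = 0.00198.
With Q = [Co²⁺]/[Sn²⁺] and the known concentrations, [Sn²⁺] in the denominator gives [Sn²⁺] = 0.021 M.

0.021 M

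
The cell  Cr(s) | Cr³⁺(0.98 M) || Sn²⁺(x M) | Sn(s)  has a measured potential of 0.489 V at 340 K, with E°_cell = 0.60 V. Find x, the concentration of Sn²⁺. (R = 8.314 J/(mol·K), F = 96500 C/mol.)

From the Nernst equation, ln Q = nF(E° − E)/RT = 6×96500×(0.60 − 0.489)/(8.314×340) = 22.736, so Q = 7.48 × 10^9.
With Q = [Cr³⁺]^2/[Sn²⁺]^3 and the known concentrations, [Sn²⁺]^3 in the denominator gives [Sn²⁺] = 5 × 10^-4 M.

5 × 10^-4 M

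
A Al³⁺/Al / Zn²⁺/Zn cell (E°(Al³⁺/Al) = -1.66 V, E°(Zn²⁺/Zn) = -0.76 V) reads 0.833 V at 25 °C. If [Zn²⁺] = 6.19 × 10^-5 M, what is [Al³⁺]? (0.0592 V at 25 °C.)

0.0012 M

From the Nernst equation, log Q = n(E° − E)/0.0592 = 6(0.90 − 0.833)/0.0592 = 6.791, so Q = 6.17 × 10^6.
With Q = [Al³⁺]^2/[Zn²⁺]^3 and the known concentrations, [Al³⁺]^2 in the numerator gives [Al³⁺] = 0.0012 M.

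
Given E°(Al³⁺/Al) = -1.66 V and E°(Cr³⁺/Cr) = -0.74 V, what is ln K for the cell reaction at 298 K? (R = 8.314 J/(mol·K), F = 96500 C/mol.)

E°_cell = -0.74 − (-1.66) = 0.92 V, with n = 3 electrons transferred.
At equilibrium E = 0, so the Nernst equation gives ln K = nFE°/RT = (3)(96500)(0.92)/((8.314)(298)) = 107.50.

ln K = 107.5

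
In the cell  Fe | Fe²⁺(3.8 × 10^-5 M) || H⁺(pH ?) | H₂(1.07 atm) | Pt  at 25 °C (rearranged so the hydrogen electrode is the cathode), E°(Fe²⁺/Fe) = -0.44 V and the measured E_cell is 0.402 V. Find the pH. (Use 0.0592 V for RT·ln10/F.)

pH = 2.84

E°_cell = 0.44 V and n = 2.
log Q = n(E° − E)/0.0592 = 2×(0.44 − 0.402)/0.0592 = 1.284.
With Q = [Fe²⁺]·P(H₂) / [H⁺]^2, solving for [H⁺] gives log[H⁺] = -2.837, so pH = 2.84.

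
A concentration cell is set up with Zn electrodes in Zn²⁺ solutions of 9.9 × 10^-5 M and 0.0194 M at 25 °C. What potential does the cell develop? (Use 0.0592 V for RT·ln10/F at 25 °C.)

0.068 V

Both half-cells are Zn²⁺/Zn, so E°_cell = 0. The concentrated side is the cathode; the cell reaction moves Zn²⁺ from high to low concentration with n = 2.
Q = [Zn²⁺]_dilute/[Zn²⁺]_conc = 9.9 × 10^-5/0.0194 = 0.00510.
E = 0 − (0.0592/2) log Q = −(0.0592/2)(-2.292) = 0.0678 V.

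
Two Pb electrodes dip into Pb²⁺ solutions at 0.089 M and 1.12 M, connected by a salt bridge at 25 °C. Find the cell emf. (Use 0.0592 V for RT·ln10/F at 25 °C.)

0.033 V

Both half-cells are Pb²⁺/Pb, so E°_cell = 0. The concentrated side is the cathode; the cell reaction moves Pb²⁺ from high to low concentration with n = 2.
Q = [Pb²⁺]_dilute/[Pb²⁺]_conc = 0.089/1.12 = 0.0795.
E = 0 − (0.0592/2) log Q = −(0.0592/2)(-1.100) = 0.0326 V.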